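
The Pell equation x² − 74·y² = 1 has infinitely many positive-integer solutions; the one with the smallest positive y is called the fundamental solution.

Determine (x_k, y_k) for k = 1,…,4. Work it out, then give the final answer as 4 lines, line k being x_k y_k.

3699 430
27365201 3181140
202447753299 23534073290
1497708451540801 174105071018280

√74 = [8; 1,1,1,1,16, …], period ℓ=5 (odd) → k=9
i=0: a=8 ⇒ p=8, q=1
i=1: a=1 ⇒ p=9, q=1
i=2: a=1 ⇒ p=17, q=2
…
i=4: a=1 ⇒ p=43, q=5
…
i=6: a=1 ⇒ p=757, q=88
i=7: a=1 ⇒ p=1471, q=171
i=8: a=1 ⇒ p=2228, q=259
i=9: a=1 ⇒ p=3699, q=430
fundamental: x₁=3699, y₁=430  (since 13682601 − 74·184900 = 1)
n=2: (3699,430)∘(3699,430) = (3699·3699+74·430·430, 3699·430+430·3699) = (27365201,3181140)
n=3: (27365201,3181140)∘(3699,430) = (3699·27365201+74·430·3181140, 3699·3181140+430·27365201) = (202447753299,23534073290)
n=4: (202447753299,23534073290)∘(3699,430) = (3699·202447753299+74·430·23534073290, 3699·23534073290+430·202447753299) = (1497708451540801,174105071018280)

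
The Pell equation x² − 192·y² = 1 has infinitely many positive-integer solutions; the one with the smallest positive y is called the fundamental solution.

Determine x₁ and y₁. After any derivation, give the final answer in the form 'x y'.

[13; 1,5,1,26] for √192; ℓ=4 ⇒ convergent index 3
k=0  a_k=13  p_k/q_k = 13/1
k=1  a_k=1  p_k/q_k = 14/1
k=2  a_k=5  p_k/q_k = 83/6
k=3  a_k=1  p_k/q_k = 97/7
fundamental: x₁=97, y₁=7  (since 9409 − 192·49 = 1)

97 7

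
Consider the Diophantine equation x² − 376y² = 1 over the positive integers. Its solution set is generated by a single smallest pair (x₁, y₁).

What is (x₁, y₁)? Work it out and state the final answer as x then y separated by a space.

√376 = [19; 2,1,1,3,1,…,1,2,38, …], period ℓ=16 (even) → k=15
k=0  a_k=19  p_k/q_k = 19/1
…
k=2  a_k=1  p_k/q_k = 58/3
…
k=5  a_k=1  p_k/q_k = 446/23
k=6  a_k=2  p_k/q_k = 1241/64
k=7  a_k=2  p_k/q_k = 2928/151
k=8  a_k=4  p_k/q_k = 12953/668
k=9  a_k=2  p_k/q_k = 28834/1487
k=10  a_k=2  p_k/q_k = 70621/3642
k=11  a_k=1  p_k/q_k = 99455/5129
k=12  a_k=3  p_k/q_k = 368986/19029
k=13  a_k=1  p_k/q_k = 468441/24158
k=14  a_k=1  p_k/q_k = 837427/43187
k=15  a_k=2  p_k/q_k = 2143295/110532
fundamental: x₁=2143295, y₁=110532  (since 4593713457025 − 376·12217323024 = 1)

2143295 110532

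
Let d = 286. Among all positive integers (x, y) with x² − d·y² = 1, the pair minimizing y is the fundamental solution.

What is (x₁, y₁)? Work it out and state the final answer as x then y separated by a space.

√286 → a₀=16, period (1,10,3,3,2,3,3,10,1,32); ℓ=10 even so k=9
a_0=16:  p_0=16·1+0=16,  q_0=16·0+1=1
a_1=1:  p_1=1·16+1=17,  q_1=1·1+0=1
…
a_3=3:  p_3=3·186+17=575,  q_3=3·11+1=34
…
a_6=3:  p_6=3·4397+1911=15102,  q_6=3·260+113=893
…
a_8=10:  p_8=10·49703+15102=512132,  q_8=10·2939+893=30283
a_9=1:  p_9=1·512132+49703=561835,  q_9=1·30283+2939=33222
(x₁, y₁) = (561835, 33222);  561835² − 286·33222² = 1 ✓

561835 33222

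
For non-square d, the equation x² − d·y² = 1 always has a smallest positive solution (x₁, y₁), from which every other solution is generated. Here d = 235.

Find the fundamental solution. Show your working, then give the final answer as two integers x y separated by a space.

46 3

√235 → a₀=15, period (3,30); ℓ=2 even so k=1
step 0: (15, 1)  from 15·(1,0) + (0,1)
step 1: (46, 3)  from 3·(15,1) + (1,0)
fundamental: x₁=46, y₁=3  (since 2116 − 235·9 = 1)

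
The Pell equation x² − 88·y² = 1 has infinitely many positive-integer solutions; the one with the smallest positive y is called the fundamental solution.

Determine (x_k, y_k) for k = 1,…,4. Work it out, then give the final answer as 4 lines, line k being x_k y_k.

[9; 2,1,1,1,2,18] for √88; ℓ=6 ⇒ convergent index 5
i=0: a=9 ⇒ p=9, q=1
…
i=2: a=1 ⇒ p=28, q=3
…
i=4: a=1 ⇒ p=75, q=8
i=5: a=2 ⇒ p=197, q=21
fundamental: x₁=197, y₁=21  (since 38809 − 88·441 = 1)
(197+21√88)^2 = 77617 + 8274√88
(197+21√88)^3 = 30580901 + 3259935√88
(197+21√88)^4 = 12048797377 + 1284406116√88

197 21
77617 8274
30580901 3259935
12048797377 1284406116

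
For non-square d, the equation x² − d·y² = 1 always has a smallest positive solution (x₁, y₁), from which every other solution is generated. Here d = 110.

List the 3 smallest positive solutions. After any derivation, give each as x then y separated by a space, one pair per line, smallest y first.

√110 = [10; 2,20, …], period ℓ=2 (even) → k=1
i=0: a=10 ⇒ p=10, q=1
i=1: a=2 ⇒ p=21, q=2
→ (21, 2).  Check: 21²=441, 110·2²=440, difference 1.
n=2: (21,2)∘(21,2) = (21·21+110·2·2, 21·2+2·21) = (881,84)
n=3: (881,84)∘(21,2) = (21·881+110·2·84, 21·84+2·881) = (36981,3526)

21 2
881 84
36981 3526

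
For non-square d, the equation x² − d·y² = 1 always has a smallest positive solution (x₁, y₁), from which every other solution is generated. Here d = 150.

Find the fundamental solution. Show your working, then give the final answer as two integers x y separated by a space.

49 4

d=150: √d = [12; 4,24] (ℓ=2, even), read p_1/q_1
i=0: a=12 ⇒ p=12, q=1
i=1: a=4 ⇒ p=49, q=4
→ (49, 4).  Check: 49²=2401, 150·4²=2400, difference 1.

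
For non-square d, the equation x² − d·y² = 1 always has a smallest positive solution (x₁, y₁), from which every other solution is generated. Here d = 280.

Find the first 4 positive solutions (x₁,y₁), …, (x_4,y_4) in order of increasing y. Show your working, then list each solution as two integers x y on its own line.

251 15
126001 7530
63252251 3780045
31752504001 1897575060

√280 → a₀=16, period (1,2,1,2,1,32); ℓ=6 even so k=5
k=0  a_k=16  p_k/q_k = 16/1
k=1  a_k=1  p_k/q_k = 17/1
…
k=3  a_k=1  p_k/q_k = 67/4
k=4  a_k=2  p_k/q_k = 184/11
k=5  a_k=1  p_k/q_k = 251/15
→ (251, 15).  Check: 251²=63001, 280·15²=63000, difference 1.
k=2:  x_2 = 251·251+280·15·15 = 126001,  y_2 = 251·15+15·251 = 7530
k=3:  x_3 = 251·126001+280·15·7530 = 63252251,  y_3 = 251·7530+15·126001 = 3780045
k=4:  x_4 = 251·63252251+280·15·3780045 = 31752504001,  y_4 = 251·3780045+15·63252251 = 1897575060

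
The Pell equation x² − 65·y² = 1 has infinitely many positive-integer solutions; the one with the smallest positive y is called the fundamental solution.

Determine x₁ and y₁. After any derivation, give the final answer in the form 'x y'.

129 16

[8; 16] for √65; ℓ=1 ⇒ convergent index 1
i=0: a=8 ⇒ p=8, q=1
i=1: a=16 ⇒ p=129, q=16
(x₁, y₁) = (129, 16);  129² − 65·16² = 1 ✓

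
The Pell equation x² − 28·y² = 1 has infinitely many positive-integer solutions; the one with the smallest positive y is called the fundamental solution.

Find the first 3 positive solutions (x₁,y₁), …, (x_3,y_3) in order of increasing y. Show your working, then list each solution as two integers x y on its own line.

127 24
32257 6096
8193151 1548360

[5; 3,2,3,10] for √28; ℓ=4 ⇒ convergent index 3
a_0=5:  p_0=5·1+0=5,  q_0=5·0+1=1
a_1=3:  p_1=3·5+1=16,  q_1=3·1+0=3
a_2=2:  p_2=2·16+5=37,  q_2=2·3+1=7
a_3=3:  p_3=3·37+16=127,  q_3=3·7+3=24
→ (127, 24).  Check: 127²=16129, 28·24²=16128, difference 1.
(x_2, y_2) = (127·127 + 28·24·24, 127·24 + 24·127) = (32257, 6096)
(x_3, y_3) = (127·32257 + 28·24·6096, 127·6096 + 24·32257) = (8193151, 1548360)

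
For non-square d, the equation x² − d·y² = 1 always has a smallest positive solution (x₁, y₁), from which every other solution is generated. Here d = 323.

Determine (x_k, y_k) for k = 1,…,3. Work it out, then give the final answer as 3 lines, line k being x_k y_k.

18 1
647 36
23274 1295

[17; 1,34] for √323; ℓ=2 ⇒ convergent index 1
k=0  a_k=17  p_k/q_k = 17/1
k=1  a_k=1  p_k/q_k = 18/1
(x₁, y₁) = (18, 1);  18² − 323·1² = 1 ✓
(x_2, y_2) = (18·18 + 323·1·1, 18·1 + 1·18) = (647, 36)
(x_3, y_3) = (18·647 + 323·1·36, 18·36 + 1·647) = (23274, 1295)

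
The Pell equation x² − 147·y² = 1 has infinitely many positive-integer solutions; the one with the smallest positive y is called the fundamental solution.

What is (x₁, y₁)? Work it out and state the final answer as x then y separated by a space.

97 8

[12; 8,24] for √147; ℓ=2 ⇒ convergent index 1
step 0: (12, 1)  from 12·(1,0) + (0,1)
step 1: (97, 8)  from 8·(12,1) + (1,0)
→ (97, 8).  Check: 97²=9409, 147·8²=9408, difference 1.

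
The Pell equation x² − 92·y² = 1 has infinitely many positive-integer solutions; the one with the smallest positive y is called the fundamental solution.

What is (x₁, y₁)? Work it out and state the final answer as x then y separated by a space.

1151 120

√92 = [9; 1,1,2,4,2,1,1,18, …], period ℓ=8 (even) → k=7
step 0: (9, 1)  from 9·(1,0) + (0,1)
step 1: (10, 1)  from 1·(9,1) + (1,0)
…
step 3: (48, 5)  from 2·(19,2) + (10,1)
step 4: (211, 22)  from 4·(48,5) + (19,2)
step 5: (470, 49)  from 2·(211,22) + (48,5)
step 6: (681, 71)  from 1·(470,49) + (211,22)
step 7: (1151, 120)  from 1·(681,71) + (470,49)
fundamental: x₁=1151, y₁=120  (since 1324801 − 92·14400 = 1)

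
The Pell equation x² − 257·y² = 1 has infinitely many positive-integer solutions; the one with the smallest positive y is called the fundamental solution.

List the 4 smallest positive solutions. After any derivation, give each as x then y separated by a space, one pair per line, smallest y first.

513 32
526337 32832
540021249 33685600
554061275137 34561392768

√257 = [16; 32, …], period ℓ=1 (odd) → k=1
i=0: a=16 ⇒ p=16, q=1
i=1: a=32 ⇒ p=513, q=32
(x₁, y₁) = (513, 32);  513² − 257·32² = 1 ✓
n=2: (513,32)∘(513,32) = (513·513+257·32·32, 513·32+32·513) = (526337,32832)
n=3: (526337,32832)∘(513,32) = (513·526337+257·32·32832, 513·32832+32·526337) = (540021249,33685600)
n=4: (540021249,33685600)∘(513,32) = (513·540021249+257·32·33685600, 513·33685600+32·540021249) = (554061275137,34561392768)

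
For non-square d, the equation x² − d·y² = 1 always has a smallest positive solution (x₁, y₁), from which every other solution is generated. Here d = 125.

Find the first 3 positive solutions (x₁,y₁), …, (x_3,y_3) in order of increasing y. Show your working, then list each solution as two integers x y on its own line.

[11; 5,1,1,5,22] for √125; ℓ=5 ⇒ convergent index 9
i=0: a=11 ⇒ p=11, q=1
…
i=2: a=1 ⇒ p=67, q=6
i=3: a=1 ⇒ p=123, q=11
i=4: a=5 ⇒ p=682, q=61
…
i=6: a=5 ⇒ p=76317, q=6826
i=7: a=1 ⇒ p=91444, q=8179
i=8: a=1 ⇒ p=167761, q=15005
i=9: a=5 ⇒ p=930249, q=83204
→ (930249, 83204).  Check: 930249²=865363202001, 125·83204²=865363202000, difference 1.
(x_2, y_2) = (930249·930249 + 125·83204·83204, 930249·83204 + 83204·930249) = (1730726404001, 154800875592)
(x_3, y_3) = (930249·1730726404001 + 125·83204·154800875592, 930249·154800875592 + 83204·1730726404001) = (3220013013190122249, 288006719437081612)

930249 83204
1730726404001 154800875592
3220013013190122249 288006719437081612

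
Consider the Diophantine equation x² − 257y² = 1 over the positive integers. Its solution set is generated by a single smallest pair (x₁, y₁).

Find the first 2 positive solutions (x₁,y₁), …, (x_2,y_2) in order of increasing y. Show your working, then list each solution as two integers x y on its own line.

513 32
526337 32832

√257 → a₀=16, period (32); ℓ=1 odd so k=1
k=0  a_k=16  p_k/q_k = 16/1
k=1  a_k=32  p_k/q_k = 513/32
→ (513, 32).  Check: 513²=263169, 257·32²=263168, difference 1.
(x_2, y_2) = (513·513 + 257·32·32, 513·32 + 32·513) = (526337, 32832)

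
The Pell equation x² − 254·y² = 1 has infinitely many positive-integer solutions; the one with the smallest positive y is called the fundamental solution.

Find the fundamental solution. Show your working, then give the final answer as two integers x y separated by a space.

d=254: √d = [15; 1,14,1,30] (ℓ=4, even), read p_3/q_3
step 0: (15, 1)  from 15·(1,0) + (0,1)
…
step 2: (239, 15)  from 14·(16,1) + (15,1)
step 3: (255, 16)  from 1·(239,15) + (16,1)
fundamental: x₁=255, y₁=16  (since 65025 − 254·256 = 1)

255 16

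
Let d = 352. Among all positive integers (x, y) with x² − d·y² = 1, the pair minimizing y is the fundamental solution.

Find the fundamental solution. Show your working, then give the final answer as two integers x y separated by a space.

d=352: √d = [18; 1,3,5,9,5,3,1,36] (ℓ=8, even), read p_7/q_7
i=0: a=18 ⇒ p=18, q=1
…
i=3: a=5 ⇒ p=394, q=21
i=4: a=9 ⇒ p=3621, q=193
…
i=6: a=3 ⇒ p=59118, q=3151
i=7: a=1 ⇒ p=77617, q=4137
fundamental: x₁=77617, y₁=4137  (since 6024398689 − 352·17114769 = 1)

77617 4137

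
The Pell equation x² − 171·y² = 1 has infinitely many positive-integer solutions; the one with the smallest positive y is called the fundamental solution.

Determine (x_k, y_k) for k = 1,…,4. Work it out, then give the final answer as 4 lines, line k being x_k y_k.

√171 → a₀=13, period (13,26); ℓ=2 even so k=1
a_0=13:  p_0=13·1+0=13,  q_0=13·0+1=1
a_1=13:  p_1=13·13+1=170,  q_1=13·1+0=13
(x₁, y₁) = (170, 13);  170² − 171·13² = 1 ✓
n=2: (170,13)∘(170,13) = (170·170+171·13·13, 170·13+13·170) = (57799,4420)
n=3: (57799,4420)∘(170,13) = (170·57799+171·13·4420, 170·4420+13·57799) = (19651490,1502787)
n=4: (19651490,1502787)∘(170,13) = (170·19651490+171·13·1502787, 170·1502787+13·19651490) = (6681448801,510943160)

170 13
57799 4420
19651490 1502787
6681448801 510943160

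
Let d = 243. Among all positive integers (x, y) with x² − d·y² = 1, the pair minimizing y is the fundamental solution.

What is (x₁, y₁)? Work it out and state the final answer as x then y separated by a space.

d=243: √d = [15; 1,1,2,3,15,3,2,1,1,30] (ℓ=10, even), read p_9/q_9
k=0  a_k=15  p_k/q_k = 15/1
k=1  a_k=1  p_k/q_k = 16/1
…
k=4  a_k=3  p_k/q_k = 265/17
k=5  a_k=15  p_k/q_k = 4053/260
k=6  a_k=3  p_k/q_k = 12424/797
k=7  a_k=2  p_k/q_k = 28901/1854
k=8  a_k=1  p_k/q_k = 41325/2651
k=9  a_k=1  p_k/q_k = 70226/4505
→ (70226, 4505).  Check: 70226²=4931691076, 243·4505²=4931691075, difference 1.

70226 4505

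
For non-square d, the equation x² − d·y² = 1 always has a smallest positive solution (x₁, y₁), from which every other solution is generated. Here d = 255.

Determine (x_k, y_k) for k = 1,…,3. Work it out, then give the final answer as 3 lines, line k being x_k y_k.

16 1
511 32
16336 1023

[15; 1,30] for √255; ℓ=2 ⇒ convergent index 1
i=0: a=15 ⇒ p=15, q=1
i=1: a=1 ⇒ p=16, q=1
→ (16, 1).  Check: 16²=256, 255·1²=255, difference 1.
(16+1√255)^2 = 511 + 32√255
(16+1√255)^3 = 16336 + 1023√255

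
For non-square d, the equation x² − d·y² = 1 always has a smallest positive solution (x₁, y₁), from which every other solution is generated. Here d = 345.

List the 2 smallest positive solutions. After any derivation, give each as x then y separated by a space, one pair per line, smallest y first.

6761 364
91422241 4922008

√345 → a₀=18, period (1,1,2,1,6,1,2,1,1,36); ℓ=10 even so k=9
step 0: (18, 1)  from 18·(1,0) + (0,1)
step 1: (19, 1)  from 1·(18,1) + (1,0)
…
step 4: (130, 7)  from 1·(93,5) + (37,2)
step 5: (873, 47)  from 6·(130,7) + (93,5)
step 6: (1003, 54)  from 1·(873,47) + (130,7)
step 7: (2879, 155)  from 2·(1003,54) + (873,47)
step 8: (3882, 209)  from 1·(2879,155) + (1003,54)
step 9: (6761, 364)  from 1·(3882,209) + (2879,155)
fundamental: x₁=6761, y₁=364  (since 45711121 − 345·132496 = 1)
(6761+364√345)^2 = 91422241 + 4922008√345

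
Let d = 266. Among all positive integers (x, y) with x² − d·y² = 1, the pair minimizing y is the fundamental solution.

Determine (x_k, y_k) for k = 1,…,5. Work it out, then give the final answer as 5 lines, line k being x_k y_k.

685 42
938449 57540
1285674445 78829758
1761373051201 107996710920
2413079794470925 147955415130642

[16; 3,4,3,32] for √266; ℓ=4 ⇒ convergent index 3
a_0=16:  p_0=16·1+0=16,  q_0=16·0+1=1
…
a_2=4:  p_2=4·49+16=212,  q_2=4·3+1=13
a_3=3:  p_3=3·212+49=685,  q_3=3·13+3=42
fundamental: x₁=685, y₁=42  (since 469225 − 266·1764 = 1)
n=2: (685,42)∘(685,42) = (685·685+266·42·42, 685·42+42·685) = (938449,57540)
n=3: (938449,57540)∘(685,42) = (685·938449+266·42·57540, 685·57540+42·938449) = (1285674445,78829758)
n=4: (1285674445,78829758)∘(685,42) = (685·1285674445+266·42·78829758, 685·78829758+42·1285674445) = (1761373051201,107996710920)
n=5: (1761373051201,107996710920)∘(685,42) = (685·1761373051201+266·42·107996710920, 685·107996710920+42·1761373051201) = (2413079794470925,147955415130642)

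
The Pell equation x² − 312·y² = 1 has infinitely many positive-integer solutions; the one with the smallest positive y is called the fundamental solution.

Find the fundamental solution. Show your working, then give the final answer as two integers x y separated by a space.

53 3

d=312: √d = [17; 1,1,1,34] (ℓ=4, even), read p_3/q_3
i=0: a=17 ⇒ p=17, q=1
i=1: a=1 ⇒ p=18, q=1
i=2: a=1 ⇒ p=35, q=2
i=3: a=1 ⇒ p=53, q=3
(x₁, y₁) = (53, 3);  53² − 312·3² = 1 ✓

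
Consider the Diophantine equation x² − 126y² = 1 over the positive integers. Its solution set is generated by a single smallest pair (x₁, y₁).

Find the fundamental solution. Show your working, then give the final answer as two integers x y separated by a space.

[11; 4,2,4,22] for √126; ℓ=4 ⇒ convergent index 3
step 0: (11, 1)  from 11·(1,0) + (0,1)
…
step 2: (101, 9)  from 2·(45,4) + (11,1)
step 3: (449, 40)  from 4·(101,9) + (45,4)
→ (449, 40).  Check: 449²=201601, 126·40²=201600, difference 1.

449 40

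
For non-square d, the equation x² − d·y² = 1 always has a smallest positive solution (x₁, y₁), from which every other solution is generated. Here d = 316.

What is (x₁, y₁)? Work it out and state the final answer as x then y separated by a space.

d=316: √d = [17; 1,3,2,8,2,3,1,34] (ℓ=8, even), read p_7/q_7
step 0: (17, 1)  from 17·(1,0) + (0,1)
step 1: (18, 1)  from 1·(17,1) + (1,0)
…
step 3: (160, 9)  from 2·(71,4) + (18,1)
step 4: (1351, 76)  from 8·(160,9) + (71,4)
step 5: (2862, 161)  from 2·(1351,76) + (160,9)
step 6: (9937, 559)  from 3·(2862,161) + (1351,76)
step 7: (12799, 720)  from 1·(9937,559) + (2862,161)
→ (12799, 720).  Check: 12799²=163814401, 316·720²=163814400, difference 1.

12799 720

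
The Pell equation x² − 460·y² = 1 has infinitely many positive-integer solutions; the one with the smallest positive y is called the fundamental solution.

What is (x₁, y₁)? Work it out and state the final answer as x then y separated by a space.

2535751 118230

[21; 2,4,3,1,2,10,2,1,3,4,2,42] for √460; ℓ=12 ⇒ convergent index 11
i=0: a=21 ⇒ p=21, q=1
i=1: a=2 ⇒ p=43, q=2
i=2: a=4 ⇒ p=193, q=9
i=3: a=3 ⇒ p=622, q=29
i=4: a=1 ⇒ p=815, q=38
i=5: a=2 ⇒ p=2252, q=105
i=6: a=10 ⇒ p=23335, q=1088
…
i=9: a=3 ⇒ p=265693, q=12388
i=10: a=4 ⇒ p=1135029, q=52921
i=11: a=2 ⇒ p=2535751, q=118230
fundamental: x₁=2535751, y₁=118230  (since 6430033134001 − 460·13978332900 = 1)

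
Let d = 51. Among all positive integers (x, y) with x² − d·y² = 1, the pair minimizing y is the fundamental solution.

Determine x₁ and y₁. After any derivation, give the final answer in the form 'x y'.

50 7

√51 = [7; 7,14, …], period ℓ=2 (even) → k=1
k=0  a_k=7  p_k/q_k = 7/1
k=1  a_k=7  p_k/q_k = 50/7
fundamental: x₁=50, y₁=7  (since 2500 − 51·49 = 1)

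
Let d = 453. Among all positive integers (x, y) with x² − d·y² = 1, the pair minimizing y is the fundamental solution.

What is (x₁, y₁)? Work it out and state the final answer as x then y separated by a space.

1653751 77700

√453 → a₀=21, period (3,1,1,10,14,10,1,1,3,42); ℓ=10 even so k=9
a_0=21:  p_0=21·1+0=21,  q_0=21·0+1=1
a_1=3:  p_1=3·21+1=64,  q_1=3·1+0=3
a_2=1:  p_2=1·64+21=85,  q_2=1·3+1=4
a_3=1:  p_3=1·85+64=149,  q_3=1·4+3=7
a_4=10:  p_4=10·149+85=1575,  q_4=10·7+4=74
a_5=14:  p_5=14·1575+149=22199,  q_5=14·74+7=1043
a_6=10:  p_6=10·22199+1575=223565,  q_6=10·1043+74=10504
…
a_8=1:  p_8=1·245764+223565=469329,  q_8=1·11547+10504=22051
a_9=3:  p_9=3·469329+245764=1653751,  q_9=3·22051+11547=77700
fundamental: x₁=1653751, y₁=77700  (since 2734892370001 − 453·6037290000 = 1)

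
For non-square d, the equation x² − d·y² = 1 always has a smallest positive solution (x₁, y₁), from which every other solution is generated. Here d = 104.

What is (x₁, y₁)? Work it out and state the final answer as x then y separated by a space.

[10; 5,20] for √104; ℓ=2 ⇒ convergent index 1
k=0  a_k=10  p_k/q_k = 10/1
k=1  a_k=5  p_k/q_k = 51/5
→ (51, 5).  Check: 51²=2601, 104·5²=2600, difference 1.

51 5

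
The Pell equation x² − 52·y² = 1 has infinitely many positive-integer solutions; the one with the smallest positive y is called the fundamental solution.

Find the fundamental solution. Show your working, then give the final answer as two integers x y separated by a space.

649 90

√52 → a₀=7, period (4,1,2,1,4,14); ℓ=6 even so k=5
i=0: a=7 ⇒ p=7, q=1
i=1: a=4 ⇒ p=29, q=4
i=2: a=1 ⇒ p=36, q=5
i=3: a=2 ⇒ p=101, q=14
i=4: a=1 ⇒ p=137, q=19
i=5: a=4 ⇒ p=649, q=90
fundamental: x₁=649, y₁=90  (since 421201 − 52·8100 = 1)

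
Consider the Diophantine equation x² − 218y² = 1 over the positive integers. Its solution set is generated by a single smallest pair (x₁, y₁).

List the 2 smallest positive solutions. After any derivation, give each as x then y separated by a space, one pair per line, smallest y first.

√218 → a₀=14, period (1,3,3,1,28); ℓ=5 odd so k=9
a_0=14:  p_0=14·1+0=14,  q_0=14·0+1=1
a_1=1:  p_1=1·14+1=15,  q_1=1·1+0=1
a_2=3:  p_2=3·15+14=59,  q_2=3·1+1=4
…
a_4=1:  p_4=1·192+59=251,  q_4=1·13+4=17
…
a_7=3:  p_7=3·7471+7220=29633,  q_7=3·506+489=2007
a_8=3:  p_8=3·29633+7471=96370,  q_8=3·2007+506=6527
a_9=1:  p_9=1·96370+29633=126003,  q_9=1·6527+2007=8534
fundamental: x₁=126003, y₁=8534  (since 15876756009 − 218·72829156 = 1)
(126003+8534√218)^2 = 31753512017 + 2150619204√218

126003 8534
31753512017 2150619204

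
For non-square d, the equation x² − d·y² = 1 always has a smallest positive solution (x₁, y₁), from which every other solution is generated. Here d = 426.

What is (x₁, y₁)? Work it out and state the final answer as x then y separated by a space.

88751 4300

d=426: √d = [20; 1,1,1,3,2,6,2,3,1,1,1,40] (ℓ=12, even), read p_11/q_11
k=0  a_k=20  p_k/q_k = 20/1
…
k=2  a_k=1  p_k/q_k = 41/2
…
k=5  a_k=2  p_k/q_k = 516/25
k=6  a_k=6  p_k/q_k = 3323/161
…
k=8  a_k=3  p_k/q_k = 24809/1202
…
k=10  a_k=1  p_k/q_k = 56780/2751
k=11  a_k=1  p_k/q_k = 88751/4300
(x₁, y₁) = (88751, 4300);  88751² − 426·4300² = 1 ✓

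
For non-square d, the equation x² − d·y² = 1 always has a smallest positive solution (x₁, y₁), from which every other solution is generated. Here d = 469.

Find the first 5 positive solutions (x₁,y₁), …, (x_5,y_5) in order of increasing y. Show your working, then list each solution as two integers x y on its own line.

137215 6336
37655912449 1738788480
10333912053241855 477175722560064
2835935484733506355201 130951333540419575040
778265775065082237004568575 35936974463020168255667136

d=469: √d = [21; 1,1,1,10,6,10,1,1,1,42] (ℓ=10, even), read p_9/q_9
k=0  a_k=21  p_k/q_k = 21/1
…
k=2  a_k=1  p_k/q_k = 43/2
…
k=4  a_k=10  p_k/q_k = 693/32
k=5  a_k=6  p_k/q_k = 4223/195
k=6  a_k=10  p_k/q_k = 42923/1982
k=7  a_k=1  p_k/q_k = 47146/2177
k=8  a_k=1  p_k/q_k = 90069/4159
k=9  a_k=1  p_k/q_k = 137215/6336
→ (137215, 6336).  Check: 137215²=18827956225, 469·6336²=18827956224, difference 1.
(137215+6336√469)^2 = 37655912449 + 1738788480√469
(137215+6336√469)^3 = 10333912053241855 + 477175722560064√469
(137215+6336√469)^4 = 2835935484733506355201 + 130951333540419575040√469
(137215+6336√469)^5 = 778265775065082237004568575 + 35936974463020168255667136√469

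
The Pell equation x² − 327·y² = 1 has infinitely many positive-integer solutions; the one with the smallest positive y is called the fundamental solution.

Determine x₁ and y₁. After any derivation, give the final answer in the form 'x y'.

217 12

√327 = [18; 12,36, …], period ℓ=2 (even) → k=1
a_0=18:  p_0=18·1+0=18,  q_0=18·0+1=1
a_1=12:  p_1=12·18+1=217,  q_1=12·1+0=12
fundamental: x₁=217, y₁=12  (since 47089 − 327·144 = 1)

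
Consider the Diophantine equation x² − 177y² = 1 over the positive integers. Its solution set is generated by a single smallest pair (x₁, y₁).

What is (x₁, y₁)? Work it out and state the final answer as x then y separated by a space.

62423 4692

√177 = [13; 3,3,2,8,2,3,3,26, …], period ℓ=8 (even) → k=7
a_0=13:  p_0=13·1+0=13,  q_0=13·0+1=1
…
a_2=3:  p_2=3·40+13=133,  q_2=3·3+1=10
…
a_4=8:  p_4=8·306+133=2581,  q_4=8·23+10=194
…
a_6=3:  p_6=3·5468+2581=18985,  q_6=3·411+194=1427
a_7=3:  p_7=3·18985+5468=62423,  q_7=3·1427+411=4692
→ (62423, 4692).  Check: 62423²=3896630929, 177·4692²=3896630928, difference 1.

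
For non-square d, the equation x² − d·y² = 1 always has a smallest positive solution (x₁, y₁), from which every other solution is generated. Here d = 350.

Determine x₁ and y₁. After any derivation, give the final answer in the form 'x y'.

d=350: √d = [18; 1,2,2,2,1,36] (ℓ=6, even), read p_5/q_5
i=0: a=18 ⇒ p=18, q=1
i=1: a=1 ⇒ p=19, q=1
i=2: a=2 ⇒ p=56, q=3
i=3: a=2 ⇒ p=131, q=7
i=4: a=2 ⇒ p=318, q=17
i=5: a=1 ⇒ p=449, q=24
→ (449, 24).  Check: 449²=201601, 350·24²=201600, difference 1.

449 24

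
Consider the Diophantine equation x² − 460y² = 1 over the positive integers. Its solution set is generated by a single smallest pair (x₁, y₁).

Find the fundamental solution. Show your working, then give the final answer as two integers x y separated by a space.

√460 = [21; 2,4,3,1,2,10,2,1,3,4,2,42, …], period ℓ=12 (even) → k=11
a_0=21:  p_0=21·1+0=21,  q_0=21·0+1=1
a_1=2:  p_1=2·21+1=43,  q_1=2·1+0=2
…
a_6=10:  p_6=10·2252+815=23335,  q_6=10·105+38=1088
…
a_8=1:  p_8=1·48922+23335=72257,  q_8=1·2281+1088=3369
…
a_10=4:  p_10=4·265693+72257=1135029,  q_10=4·12388+3369=52921
a_11=2:  p_11=2·1135029+265693=2535751,  q_11=2·52921+12388=118230
fundamental: x₁=2535751, y₁=118230  (since 6430033134001 − 460·13978332900 = 1)

2535751 118230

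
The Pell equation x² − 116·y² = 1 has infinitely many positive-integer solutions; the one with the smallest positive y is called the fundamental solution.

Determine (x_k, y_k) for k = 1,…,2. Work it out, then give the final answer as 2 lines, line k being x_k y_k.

√116 → a₀=10, period (1,3,2,1,4,1,2,3,1,20); ℓ=10 even so k=9
a_0=10:  p_0=10·1+0=10,  q_0=10·0+1=1
…
a_5=4:  p_5=4·140+97=657,  q_5=4·13+9=61
…
a_8=3:  p_8=3·2251+797=7550,  q_8=3·209+74=701
a_9=1:  p_9=1·7550+2251=9801,  q_9=1·701+209=910
fundamental: x₁=9801, y₁=910  (since 96059601 − 116·828100 = 1)
(x_2, y_2) = (9801·9801 + 116·910·910, 9801·910 + 910·9801) = (192119201, 17837820)

9801 910
192119201 17837820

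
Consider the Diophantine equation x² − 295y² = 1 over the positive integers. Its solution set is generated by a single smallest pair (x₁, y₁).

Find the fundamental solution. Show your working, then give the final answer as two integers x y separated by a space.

2024999 117900

√295 = [17; 5,1,2,3,2,6,2,3,2,1,5,34, …], period ℓ=12 (even) → k=11
i=0: a=17 ⇒ p=17, q=1
i=1: a=5 ⇒ p=86, q=5
…
i=5: a=2 ⇒ p=2250, q=131
…
i=10: a=1 ⇒ p=355517, q=20699
i=11: a=5 ⇒ p=2024999, q=117900
(x₁, y₁) = (2024999, 117900);  2024999² − 295·117900² = 1 ✓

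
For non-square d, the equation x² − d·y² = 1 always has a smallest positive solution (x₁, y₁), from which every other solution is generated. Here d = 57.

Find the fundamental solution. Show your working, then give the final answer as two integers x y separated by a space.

151 20

√57 → a₀=7, period (1,1,4,1,1,14); ℓ=6 even so k=5
k=0  a_k=7  p_k/q_k = 7/1
k=1  a_k=1  p_k/q_k = 8/1
…
k=3  a_k=4  p_k/q_k = 68/9
k=4  a_k=1  p_k/q_k = 83/11
k=5  a_k=1  p_k/q_k = 151/20
(x₁, y₁) = (151, 20);  151² − 57·20² = 1 ✓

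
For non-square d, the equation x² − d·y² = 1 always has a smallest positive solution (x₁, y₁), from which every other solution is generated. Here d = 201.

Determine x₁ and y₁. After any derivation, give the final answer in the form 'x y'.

515095 36332

d=201: √d = [14; 5,1,1,1,2,…,1,5,28] (ℓ=14, even), read p_13/q_13
a_0=14:  p_0=14·1+0=14,  q_0=14·0+1=1
…
a_2=1:  p_2=1·71+14=85,  q_2=1·5+1=6
a_3=1:  p_3=1·85+71=156,  q_3=1·6+5=11
…
a_5=2:  p_5=2·241+156=638,  q_5=2·17+11=45
…
a_12=1:  p_12=1·58085+33317=91402,  q_12=1·4097+2350=6447
a_13=5:  p_13=5·91402+58085=515095,  q_13=5·6447+4097=36332
(x₁, y₁) = (515095, 36332);  515095² − 201·36332² = 1 ✓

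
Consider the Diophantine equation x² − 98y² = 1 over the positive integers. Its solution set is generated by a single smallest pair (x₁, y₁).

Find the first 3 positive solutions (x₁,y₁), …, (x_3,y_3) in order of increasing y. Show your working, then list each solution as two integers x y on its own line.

99 10
19601 1980
3880899 392030

√98 = [9; 1,8,1,18, …], period ℓ=4 (even) → k=3
i=0: a=9 ⇒ p=9, q=1
…
i=2: a=8 ⇒ p=89, q=9
i=3: a=1 ⇒ p=99, q=10
fundamental: x₁=99, y₁=10  (since 9801 − 98·100 = 1)
n=2: (99,10)∘(99,10) = (99·99+98·10·10, 99·10+10·99) = (19601,1980)
n=3: (19601,1980)∘(99,10) = (99·19601+98·10·1980, 99·1980+10·19601) = (3880899,392030)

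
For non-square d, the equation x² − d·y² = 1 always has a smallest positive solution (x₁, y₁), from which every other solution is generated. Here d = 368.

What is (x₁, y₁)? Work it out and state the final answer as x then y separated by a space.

d=368: √d = [19; 5,2,5,38] (ℓ=4, even), read p_3/q_3
i=0: a=19 ⇒ p=19, q=1
i=1: a=5 ⇒ p=96, q=5
i=2: a=2 ⇒ p=211, q=11
i=3: a=5 ⇒ p=1151, q=60
→ (1151, 60).  Check: 1151²=1324801, 368·60²=1324800, difference 1.

1151 60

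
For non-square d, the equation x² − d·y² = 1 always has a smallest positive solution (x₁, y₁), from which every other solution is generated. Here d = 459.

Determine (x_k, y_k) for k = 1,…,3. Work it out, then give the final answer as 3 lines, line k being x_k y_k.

499850 23331
499700044999 23324000700
499550134985000450 23317003499766669

d=459: √d = [21; 2,2,1,4,21,4,1,2,2,42] (ℓ=10, even), read p_9/q_9
i=0: a=21 ⇒ p=21, q=1
i=1: a=2 ⇒ p=43, q=2
…
i=3: a=1 ⇒ p=150, q=7
i=4: a=4 ⇒ p=707, q=33
i=5: a=21 ⇒ p=14997, q=700
i=6: a=4 ⇒ p=60695, q=2833
i=7: a=1 ⇒ p=75692, q=3533
i=8: a=2 ⇒ p=212079, q=9899
i=9: a=2 ⇒ p=499850, q=23331
fundamental: x₁=499850, y₁=23331  (since 249850022500 − 459·544335561 = 1)
k=2:  x_2 = 499850·499850+459·23331·23331 = 499700044999,  y_2 = 499850·23331+23331·499850 = 23324000700
k=3:  x_3 = 499850·499700044999+459·23331·23324000700 = 499550134985000450,  y_3 = 499850·23324000700+23331·499700044999 = 23317003499766669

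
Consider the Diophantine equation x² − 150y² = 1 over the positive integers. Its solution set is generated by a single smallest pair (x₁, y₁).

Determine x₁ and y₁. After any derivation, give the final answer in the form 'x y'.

√150 → a₀=12, period (4,24); ℓ=2 even so k=1
i=0: a=12 ⇒ p=12, q=1
i=1: a=4 ⇒ p=49, q=4
fundamental: x₁=49, y₁=4  (since 2401 − 150·16 = 1)

49 4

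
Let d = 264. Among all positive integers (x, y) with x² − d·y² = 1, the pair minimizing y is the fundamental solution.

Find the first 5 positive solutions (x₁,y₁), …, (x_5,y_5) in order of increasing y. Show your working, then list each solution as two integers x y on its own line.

65 4
8449 520
1098305 67596
142771201 8786960
18559157825 1142237204

d=264: √d = [16; 4,32] (ℓ=2, even), read p_1/q_1
a_0=16:  p_0=16·1+0=16,  q_0=16·0+1=1
a_1=4:  p_1=4·16+1=65,  q_1=4·1+0=4
fundamental: x₁=65, y₁=4  (since 4225 − 264·16 = 1)
n=2: (65,4)∘(65,4) = (65·65+264·4·4, 65·4+4·65) = (8449,520)
n=3: (8449,520)∘(65,4) = (65·8449+264·4·520, 65·520+4·8449) = (1098305,67596)
n=4: (1098305,67596)∘(65,4) = (65·1098305+264·4·67596, 65·67596+4·1098305) = (142771201,8786960)
n=5: (142771201,8786960)∘(65,4) = (65·142771201+264·4·8786960, 65·8786960+4·142771201) = (18559157825,1142237204)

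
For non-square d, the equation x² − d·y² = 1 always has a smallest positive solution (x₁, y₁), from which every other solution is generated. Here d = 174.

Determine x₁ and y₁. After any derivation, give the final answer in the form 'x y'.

√174 → a₀=13, period (5,4,5,26); ℓ=4 even so k=3
k=0  a_k=13  p_k/q_k = 13/1
k=1  a_k=5  p_k/q_k = 66/5
k=2  a_k=4  p_k/q_k = 277/21
k=3  a_k=5  p_k/q_k = 1451/110
fundamental: x₁=1451, y₁=110  (since 2105401 − 174·12100 = 1)

1451 110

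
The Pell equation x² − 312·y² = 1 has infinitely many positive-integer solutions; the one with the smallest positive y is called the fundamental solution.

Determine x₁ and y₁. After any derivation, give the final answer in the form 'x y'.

53 3

√312 → a₀=17, period (1,1,1,34); ℓ=4 even so k=3
a_0=17:  p_0=17·1+0=17,  q_0=17·0+1=1
…
a_2=1:  p_2=1·18+17=35,  q_2=1·1+1=2
a_3=1:  p_3=1·35+18=53,  q_3=1·2+1=3
fundamental: x₁=53, y₁=3  (since 2809 − 312·9 = 1)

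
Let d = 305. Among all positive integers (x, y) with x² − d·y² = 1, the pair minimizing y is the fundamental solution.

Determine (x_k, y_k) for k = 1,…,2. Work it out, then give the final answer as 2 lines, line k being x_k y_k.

√305 = [17; 2,6,2,34, …], period ℓ=4 (even) → k=3
i=0: a=17 ⇒ p=17, q=1
i=1: a=2 ⇒ p=35, q=2
i=2: a=6 ⇒ p=227, q=13
i=3: a=2 ⇒ p=489, q=28
(x₁, y₁) = (489, 28);  489² − 305·28² = 1 ✓
(489+28√305)^2 = 478241 + 27384√305

489 28
478241 27384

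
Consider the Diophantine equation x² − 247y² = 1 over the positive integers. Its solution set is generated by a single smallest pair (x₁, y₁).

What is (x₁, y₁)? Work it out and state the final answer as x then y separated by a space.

85292 5427

[15; 1,2,1,1,9,1,9,1,1,2,1,30] for √247; ℓ=12 ⇒ convergent index 11
a_0=15:  p_0=15·1+0=15,  q_0=15·0+1=1
a_1=1:  p_1=1·15+1=16,  q_1=1·1+0=1
a_2=2:  p_2=2·16+15=47,  q_2=2·1+1=3
a_3=1:  p_3=1·47+16=63,  q_3=1·3+1=4
…
a_5=9:  p_5=9·110+63=1053,  q_5=9·7+4=67
…
a_10=2:  p_10=2·24203+12683=61089,  q_10=2·1540+807=3887
a_11=1:  p_11=1·61089+24203=85292,  q_11=1·3887+1540=5427
→ (85292, 5427).  Check: 85292²=7274725264, 247·5427²=7274725263, difference 1.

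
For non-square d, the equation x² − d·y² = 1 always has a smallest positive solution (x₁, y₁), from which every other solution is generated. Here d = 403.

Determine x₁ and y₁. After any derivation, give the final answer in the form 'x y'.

669878 33369

[20; 13,2,1,3,1,3,1,2,13,40] for √403; ℓ=10 ⇒ convergent index 9
i=0: a=20 ⇒ p=20, q=1
…
i=4: a=3 ⇒ p=2951, q=147
…
i=6: a=3 ⇒ p=14213, q=708
i=7: a=1 ⇒ p=17967, q=895
i=8: a=2 ⇒ p=50147, q=2498
i=9: a=13 ⇒ p=669878, q=33369
fundamental: x₁=669878, y₁=33369  (since 448736534884 − 403·1113490161 = 1)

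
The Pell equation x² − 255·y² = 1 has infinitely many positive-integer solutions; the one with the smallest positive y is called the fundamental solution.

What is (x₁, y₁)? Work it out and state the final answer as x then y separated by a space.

16 1

√255 → a₀=15, period (1,30); ℓ=2 even so k=1
step 0: (15, 1)  from 15·(1,0) + (0,1)
step 1: (16, 1)  from 1·(15,1) + (1,0)
(x₁, y₁) = (16, 1);  16² − 255·1² = 1 ✓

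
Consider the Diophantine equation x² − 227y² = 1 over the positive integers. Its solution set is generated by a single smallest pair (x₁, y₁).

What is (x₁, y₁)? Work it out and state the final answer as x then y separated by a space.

√227 = [15; 15,30, …], period ℓ=2 (even) → k=1
step 0: (15, 1)  from 15·(1,0) + (0,1)
step 1: (226, 15)  from 15·(15,1) + (1,0)
→ (226, 15).  Check: 226²=51076, 227·15²=51075, difference 1.

226 15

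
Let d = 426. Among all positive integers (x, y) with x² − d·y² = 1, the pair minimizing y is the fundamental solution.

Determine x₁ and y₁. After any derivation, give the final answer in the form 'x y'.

88751 4300

[20; 1,1,1,3,2,6,2,3,1,1,1,40] for √426; ℓ=12 ⇒ convergent index 11
step 0: (20, 1)  from 20·(1,0) + (0,1)
…
step 2: (41, 2)  from 1·(21,1) + (20,1)
…
step 6: (3323, 161)  from 6·(516,25) + (227,11)
…
step 8: (24809, 1202)  from 3·(7162,347) + (3323,161)
…
step 10: (56780, 2751)  from 1·(31971,1549) + (24809,1202)
step 11: (88751, 4300)  from 1·(56780,2751) + (31971,1549)
fundamental: x₁=88751, y₁=4300  (since 7876740001 − 426·18490000 = 1)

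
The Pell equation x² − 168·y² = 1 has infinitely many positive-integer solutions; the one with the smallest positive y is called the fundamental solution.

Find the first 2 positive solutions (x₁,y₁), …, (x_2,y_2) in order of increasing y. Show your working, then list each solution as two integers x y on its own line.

13 1
337 26

√168 → a₀=12, period (1,24); ℓ=2 even so k=1
step 0: (12, 1)  from 12·(1,0) + (0,1)
step 1: (13, 1)  from 1·(12,1) + (1,0)
→ (13, 1).  Check: 13²=169, 168·1²=168, difference 1.
n=2: (13,1)∘(13,1) = (13·13+168·1·1, 13·1+1·13) = (337,26)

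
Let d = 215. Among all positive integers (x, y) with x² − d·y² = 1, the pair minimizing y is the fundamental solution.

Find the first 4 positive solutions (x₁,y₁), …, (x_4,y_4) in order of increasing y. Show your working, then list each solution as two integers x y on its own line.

44 3
3871 264
340604 23229
29969281 2043888

√215 = [14; 1,1,1,28, …], period ℓ=4 (even) → k=3
i=0: a=14 ⇒ p=14, q=1
i=1: a=1 ⇒ p=15, q=1
i=2: a=1 ⇒ p=29, q=2
i=3: a=1 ⇒ p=44, q=3
(x₁, y₁) = (44, 3);  44² − 215·3² = 1 ✓
(x_2, y_2) = (44·44 + 215·3·3, 44·3 + 3·44) = (3871, 264)
(x_3, y_3) = (44·3871 + 215·3·264, 44·264 + 3·3871) = (340604, 23229)
(x_4, y_4) = (44·340604 + 215·3·23229, 44·23229 + 3·340604) = (29969281, 2043888)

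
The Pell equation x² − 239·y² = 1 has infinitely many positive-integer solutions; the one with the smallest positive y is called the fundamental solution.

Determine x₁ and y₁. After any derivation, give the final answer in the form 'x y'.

√239 = [15; 2,5,1,2,4,15,4,2,1,5,2,30, …], period ℓ=12 (even) → k=11
a_0=15:  p_0=15·1+0=15,  q_0=15·0+1=1
a_1=2:  p_1=2·15+1=31,  q_1=2·1+0=2
…
a_9=1:  p_9=1·346141+154117=500258,  q_9=1·22390+9969=32359
a_10=5:  p_10=5·500258+346141=2847431,  q_10=5·32359+22390=184185
a_11=2:  p_11=2·2847431+500258=6195120,  q_11=2·184185+32359=400729
(x₁, y₁) = (6195120, 400729);  6195120² − 239·400729² = 1 ✓

6195120 400729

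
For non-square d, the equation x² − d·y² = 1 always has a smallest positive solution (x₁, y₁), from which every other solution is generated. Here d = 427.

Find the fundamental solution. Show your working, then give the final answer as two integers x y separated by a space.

62 3

[20; 1,1,1,40] for √427; ℓ=4 ⇒ convergent index 3
i=0: a=20 ⇒ p=20, q=1
i=1: a=1 ⇒ p=21, q=1
i=2: a=1 ⇒ p=41, q=2
i=3: a=1 ⇒ p=62, q=3
→ (62, 3).  Check: 62²=3844, 427·3²=3843, difference 1.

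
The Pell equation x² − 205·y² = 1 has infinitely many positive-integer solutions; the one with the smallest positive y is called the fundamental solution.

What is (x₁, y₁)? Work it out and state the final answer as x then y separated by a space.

39689 2772

√205 = [14; 3,6,1,4,1,6,3,28, …], period ℓ=8 (even) → k=7
step 0: (14, 1)  from 14·(1,0) + (0,1)
step 1: (43, 3)  from 3·(14,1) + (1,0)
step 2: (272, 19)  from 6·(43,3) + (14,1)
step 3: (315, 22)  from 1·(272,19) + (43,3)
…
step 6: (12614, 881)  from 6·(1847,129) + (1532,107)
step 7: (39689, 2772)  from 3·(12614,881) + (1847,129)
(x₁, y₁) = (39689, 2772);  39689² − 205·2772² = 1 ✓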